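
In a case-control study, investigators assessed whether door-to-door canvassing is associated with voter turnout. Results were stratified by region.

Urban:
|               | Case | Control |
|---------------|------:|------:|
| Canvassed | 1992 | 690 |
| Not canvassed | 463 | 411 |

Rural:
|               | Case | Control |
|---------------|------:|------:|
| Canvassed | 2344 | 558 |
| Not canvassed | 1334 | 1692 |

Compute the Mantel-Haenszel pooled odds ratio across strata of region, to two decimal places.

4.17

OR_MH = Σ(aᵢdᵢ/nᵢ) / Σ(bᵢcᵢ/nᵢ), where nᵢ is the stratum total.
Stratum 1 (Urban): n = 3556; a·d/n = 1992·411/3556 = 230.2340; b·c/n = 690·463/3556 = 89.8397
Stratum 2 (Rural): n = 5928; a·d/n = 2344·1692/5928 = 669.0364; b·c/n = 558·1334/5928 = 125.5688
OR_MH = (230.2340 + 669.0364) / (89.8397 + 125.5688) = 899.2704 / 215.4085 = 4.17472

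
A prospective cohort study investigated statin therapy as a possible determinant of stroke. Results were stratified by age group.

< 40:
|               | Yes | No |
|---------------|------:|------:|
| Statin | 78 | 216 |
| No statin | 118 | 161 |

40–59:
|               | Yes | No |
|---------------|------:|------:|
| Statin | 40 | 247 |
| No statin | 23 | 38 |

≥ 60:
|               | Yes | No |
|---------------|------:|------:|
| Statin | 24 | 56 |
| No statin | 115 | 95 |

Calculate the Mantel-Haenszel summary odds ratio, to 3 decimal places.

OR_MH = Σ(aᵢdᵢ/nᵢ) / Σ(bᵢcᵢ/nᵢ), where nᵢ is the stratum total.
Stratum 1 (< 40): n = 573; a·d/n = 78·161/573 = 21.9162; b·c/n = 216·118/573 = 44.4817
Stratum 2 (40–59): n = 348; a·d/n = 40·38/348 = 4.3678; b·c/n = 247·23/348 = 16.3247
Stratum 3 (≥ 60): n = 290; a·d/n = 24·95/290 = 7.8621; b·c/n = 56·115/290 = 22.2069
OR_MH = (21.9162 + 4.3678 + 7.8621) / (44.4817 + 16.3247 + 22.2069) = 34.1461 / 83.0133 = 0.41133

0.411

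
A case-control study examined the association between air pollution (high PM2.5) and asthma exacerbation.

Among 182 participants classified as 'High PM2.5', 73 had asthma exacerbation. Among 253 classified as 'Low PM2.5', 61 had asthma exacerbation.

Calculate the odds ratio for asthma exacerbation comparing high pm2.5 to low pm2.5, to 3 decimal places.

2.108

From the description: a = 73, b = 109, c = 61, d = 192.
OR = (a·d)/(b·c) = (73 × 192) / (109 × 61) = 14016 / 6649 = 2.10799
The odds of asthma exacerbation are about 2.11 times as high in the high pm2.5 group.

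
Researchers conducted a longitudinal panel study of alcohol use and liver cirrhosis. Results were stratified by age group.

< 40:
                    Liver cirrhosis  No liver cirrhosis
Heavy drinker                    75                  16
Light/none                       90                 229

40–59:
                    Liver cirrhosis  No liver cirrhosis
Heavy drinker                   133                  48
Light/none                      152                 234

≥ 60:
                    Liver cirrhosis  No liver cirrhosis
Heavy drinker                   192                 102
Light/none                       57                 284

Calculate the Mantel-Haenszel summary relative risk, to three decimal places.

2.656

RR_MH = Σ(aᵢ·n₀ᵢ/nᵢ) / Σ(cᵢ·n₁ᵢ/nᵢ), with n₁ᵢ = aᵢ+bᵢ (exposed), n₀ᵢ = cᵢ+dᵢ (unexposed), nᵢ = n₁ᵢ+n₀ᵢ.
Stratum 1 (< 40): n₁ = 91, n₀ = 319, n = 410; a·n₀/n = 75·319/410 = 58.3537; c·n₁/n = 90·91/410 = 19.9756
Stratum 2 (40–59): n₁ = 181, n₀ = 386, n = 567; a·n₀/n = 133·386/567 = 90.5432; c·n₁/n = 152·181/567 = 48.5220
Stratum 3 (≥ 60): n₁ = 294, n₀ = 341, n = 635; a·n₀/n = 192·341/635 = 103.1055; c·n₁/n = 57·294/635 = 26.3906
RR_MH = (58.3537 + 90.5432 + 103.1055) / (19.9756 + 48.5220 + 26.3906) = 252.0024 / 94.8882 = 2.65578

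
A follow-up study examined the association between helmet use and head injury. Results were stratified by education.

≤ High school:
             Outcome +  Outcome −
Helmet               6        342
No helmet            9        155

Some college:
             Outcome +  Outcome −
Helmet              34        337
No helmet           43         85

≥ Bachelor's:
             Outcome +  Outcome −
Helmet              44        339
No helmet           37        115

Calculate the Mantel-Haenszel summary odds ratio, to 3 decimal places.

0.292

OR_MH = Σ(aᵢdᵢ/nᵢ) / Σ(bᵢcᵢ/nᵢ), where nᵢ is the stratum total.
Stratum 1 (≤ High school): n = 512; a·d/n = 6·155/512 = 1.8164; b·c/n = 342·9/512 = 6.0117
Stratum 2 (Some college): n = 499; a·d/n = 34·85/499 = 5.7916; b·c/n = 337·43/499 = 29.0401
Stratum 3 (≥ Bachelor's): n = 535; a·d/n = 44·115/535 = 9.4579; b·c/n = 339·37/535 = 23.4449
OR_MH = (1.8164 + 5.7916 + 9.4579) / (6.0117 + 29.0401 + 23.4449) = 17.0659 / 58.4967 = 0.29174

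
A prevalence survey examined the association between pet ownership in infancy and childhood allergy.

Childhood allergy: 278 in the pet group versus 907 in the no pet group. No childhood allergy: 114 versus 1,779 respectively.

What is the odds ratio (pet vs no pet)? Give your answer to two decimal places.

From the description: a = 278, b = 114, c = 907, d = 1779.
OR = (a·d)/(b·c) = (278 × 1779) / (114 × 907) = 494562 / 103398 = 4.78309
The odds of childhood allergy are about 4.78 times as high in the pet group.

4.78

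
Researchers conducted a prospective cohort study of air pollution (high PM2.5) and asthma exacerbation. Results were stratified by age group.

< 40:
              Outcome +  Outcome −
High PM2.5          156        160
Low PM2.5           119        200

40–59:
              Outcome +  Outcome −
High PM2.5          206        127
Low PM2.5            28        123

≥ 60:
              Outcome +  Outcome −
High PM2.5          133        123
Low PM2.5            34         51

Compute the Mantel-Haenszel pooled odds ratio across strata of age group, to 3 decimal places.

OR_MH = Σ(aᵢdᵢ/nᵢ) / Σ(bᵢcᵢ/nᵢ), where nᵢ is the stratum total.
Stratum 1 (< 40): n = 635; a·d/n = 156·200/635 = 49.1339; b·c/n = 160·119/635 = 29.9843
Stratum 2 (40–59): n = 484; a·d/n = 206·123/484 = 52.3512; b·c/n = 127·28/484 = 7.3471
Stratum 3 (≥ 60): n = 341; a·d/n = 133·51/341 = 19.8915; b·c/n = 123·34/341 = 12.2639
OR_MH = (49.1339 + 52.3512 + 19.8915) / (29.9843 + 7.3471 + 12.2639) = 121.3766 / 49.5953 = 2.44734

2.447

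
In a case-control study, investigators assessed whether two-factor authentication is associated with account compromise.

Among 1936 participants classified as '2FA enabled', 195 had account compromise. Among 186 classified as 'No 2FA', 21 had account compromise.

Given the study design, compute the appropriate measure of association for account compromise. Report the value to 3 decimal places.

0.880

From the description: a = 195, b = 1741, c = 21, d = 165.
This is a case-control study: participants were sampled on outcome status, so risks in the source population cannot be estimated directly — relative risk is not valid here. The odds ratio is the appropriate measure.
OR = (a·d)/(b·c) = (195 × 165) / (1741 × 21) = 32175 / 36561 = 0.88004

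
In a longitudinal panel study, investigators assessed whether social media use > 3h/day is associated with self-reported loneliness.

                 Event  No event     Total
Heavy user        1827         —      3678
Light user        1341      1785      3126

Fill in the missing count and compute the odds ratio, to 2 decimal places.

The missing cell is in the exposed row: 3678 − 1827 = 1851.
So a = 1827, b = 1851, c = 1341, d = 1785.
OR = (a·d)/(b·c) = (1827 × 1785) / (1851 × 1341) = 3261195 / 2482191 = 1.31384

1.31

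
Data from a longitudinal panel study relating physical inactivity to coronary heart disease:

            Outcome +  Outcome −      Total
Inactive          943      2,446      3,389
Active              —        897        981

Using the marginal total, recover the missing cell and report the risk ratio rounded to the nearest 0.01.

The missing cell is in the unexposed row: 981 − 897 = 84.
So a = 943, b = 2446, c = 84, d = 897.
RR = [a/(a+b)] / [c/(c+d)] = (943/3389) / (84/981) = 0.27825/0.08563 = 3.24960

3.25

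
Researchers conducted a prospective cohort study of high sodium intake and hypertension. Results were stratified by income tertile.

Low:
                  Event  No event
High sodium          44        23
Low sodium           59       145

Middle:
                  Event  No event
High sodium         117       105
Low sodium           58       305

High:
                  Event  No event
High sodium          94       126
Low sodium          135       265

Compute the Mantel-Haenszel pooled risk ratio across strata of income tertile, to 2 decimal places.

1.97

RR_MH = Σ(aᵢ·n₀ᵢ/nᵢ) / Σ(cᵢ·n₁ᵢ/nᵢ), with n₁ᵢ = aᵢ+bᵢ (exposed), n₀ᵢ = cᵢ+dᵢ (unexposed), nᵢ = n₁ᵢ+n₀ᵢ.
Stratum 1 (Low): n₁ = 67, n₀ = 204, n = 271; a·n₀/n = 44·204/271 = 33.1218; c·n₁/n = 59·67/271 = 14.5867
Stratum 2 (Middle): n₁ = 222, n₀ = 363, n = 585; a·n₀/n = 117·363/585 = 72.6000; c·n₁/n = 58·222/585 = 22.0103
Stratum 3 (High): n₁ = 220, n₀ = 400, n = 620; a·n₀/n = 94·400/620 = 60.6452; c·n₁/n = 135·220/620 = 47.9032
RR_MH = (33.1218 + 72.6000 + 60.6452) / (14.5867 + 22.0103 + 47.9032) = 166.3669 / 84.5002 = 1.96883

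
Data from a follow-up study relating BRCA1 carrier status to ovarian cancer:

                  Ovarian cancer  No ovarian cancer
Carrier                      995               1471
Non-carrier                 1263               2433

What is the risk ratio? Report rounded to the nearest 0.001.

1.181

Cells: a = 995, b = 1471, c = 1263, d = 2433.
Risk in exposed = 995/2466 = 0.40349; risk in unexposed = 1263/3696 = 0.34172.
RR = 0.40349 / 0.34172 = 1.18075
The risk among the exposed is 1.18 times that among the unexposed.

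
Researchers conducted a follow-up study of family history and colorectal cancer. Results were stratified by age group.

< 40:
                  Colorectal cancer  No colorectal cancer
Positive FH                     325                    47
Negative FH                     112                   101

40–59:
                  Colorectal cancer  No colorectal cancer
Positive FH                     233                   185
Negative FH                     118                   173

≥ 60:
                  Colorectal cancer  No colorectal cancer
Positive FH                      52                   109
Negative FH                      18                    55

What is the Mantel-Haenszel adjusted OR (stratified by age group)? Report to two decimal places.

2.60

OR_MH = Σ(aᵢdᵢ/nᵢ) / Σ(bᵢcᵢ/nᵢ), where nᵢ is the stratum total.
Stratum 1 (< 40): n = 585; a·d/n = 325·101/585 = 56.1111; b·c/n = 47·112/585 = 8.9983
Stratum 2 (40–59): n = 709; a·d/n = 233·173/709 = 56.8533; b·c/n = 185·118/709 = 30.7898
Stratum 3 (≥ 60): n = 234; a·d/n = 52·55/234 = 12.2222; b·c/n = 109·18/234 = 8.3846
OR_MH = (56.1111 + 56.8533 + 12.2222) / (8.9983 + 30.7898 + 8.3846) = 125.1866 / 48.1728 = 2.59870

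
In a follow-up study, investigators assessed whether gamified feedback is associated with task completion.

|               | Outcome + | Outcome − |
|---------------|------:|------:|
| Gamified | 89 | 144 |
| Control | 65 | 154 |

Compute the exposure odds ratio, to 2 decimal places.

Cells: a = 89, b = 144, c = 65, d = 154.
OR = (a·d)/(b·c) = (89 × 154) / (144 × 65) = 13706 / 9360 = 1.46432
The odds of task completion are about 1.46 times as high in the gamified group.

1.46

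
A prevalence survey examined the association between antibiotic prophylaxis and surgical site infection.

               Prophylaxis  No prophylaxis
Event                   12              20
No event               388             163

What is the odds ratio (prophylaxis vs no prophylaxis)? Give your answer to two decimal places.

Reading the table with exposure as columns: a = 12 (Prophylaxis, case), b = 388 (Prophylaxis, non-case), c = 20 (No prophylaxis, case), d = 163.
OR = (a·d)/(b·c) = (12 × 163) / (388 × 20) = 1956 / 7760 = 0.25206
Exposure is associated with lower odds of surgical site infection (OR = 0.25 < 1).

0.25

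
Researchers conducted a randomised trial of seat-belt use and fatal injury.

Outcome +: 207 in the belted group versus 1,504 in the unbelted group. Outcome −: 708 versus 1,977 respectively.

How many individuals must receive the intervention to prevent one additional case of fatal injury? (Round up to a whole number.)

5

Risk in treated group = 207/915 = 0.22623; risk in control = 1504/3481 = 0.43206.
Absolute risk reduction = 0.43206 − 0.22623 = 0.20583
NNT = 1 / ARR = 1 / 0.20583 = 4.858 → round up → 5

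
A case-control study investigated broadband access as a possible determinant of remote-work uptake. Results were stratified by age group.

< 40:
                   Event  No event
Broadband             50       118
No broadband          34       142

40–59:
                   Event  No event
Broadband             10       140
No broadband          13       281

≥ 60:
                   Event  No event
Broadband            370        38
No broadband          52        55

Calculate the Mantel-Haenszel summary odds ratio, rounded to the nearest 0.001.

OR_MH = Σ(aᵢdᵢ/nᵢ) / Σ(bᵢcᵢ/nᵢ), where nᵢ is the stratum total.
Stratum 1 (< 40): n = 344; a·d/n = 50·142/344 = 20.6395; b·c/n = 118·34/344 = 11.6628
Stratum 2 (40–59): n = 444; a·d/n = 10·281/444 = 6.3288; b·c/n = 140·13/444 = 4.0991
Stratum 3 (≥ 60): n = 515; a·d/n = 370·55/515 = 39.5146; b·c/n = 38·52/515 = 3.8369
OR_MH = (20.6395 + 6.3288 + 39.5146) / (11.6628 + 4.0991 + 3.8369) = 66.4829 / 19.5988 = 3.39220

3.392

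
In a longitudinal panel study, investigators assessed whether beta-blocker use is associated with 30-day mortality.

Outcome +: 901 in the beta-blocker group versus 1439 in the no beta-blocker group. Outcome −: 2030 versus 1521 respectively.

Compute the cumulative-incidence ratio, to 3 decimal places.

From the description: a = 901, b = 2030, c = 1439, d = 1521.
Risk in exposed = 901/2931 = 0.30740; risk in unexposed = 1439/2960 = 0.48615.
RR = 0.30740 / 0.48615 = 0.63232
The risk is 37% lower among the exposed than among the unexposed.

0.632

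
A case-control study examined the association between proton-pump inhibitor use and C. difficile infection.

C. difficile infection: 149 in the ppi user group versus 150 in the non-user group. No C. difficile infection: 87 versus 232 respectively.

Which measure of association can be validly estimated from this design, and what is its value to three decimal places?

2.649

From the description: a = 149, b = 87, c = 150, d = 232.
This is a case-control study: participants were sampled on outcome status, so risks in the source population cannot be estimated directly — relative risk is not valid here. The odds ratio is the appropriate measure.
OR = (a·d)/(b·c) = (149 × 232) / (87 × 150) = 34568 / 13050 = 2.64889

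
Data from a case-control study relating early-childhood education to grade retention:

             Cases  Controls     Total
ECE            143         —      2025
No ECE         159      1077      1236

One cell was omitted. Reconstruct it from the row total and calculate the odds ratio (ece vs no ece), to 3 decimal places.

0.515

The missing cell is in the exposed row: 2025 − 143 = 1882.
So a = 143, b = 1882, c = 159, d = 1077.
OR = (a·d)/(b·c) = (143 × 1077) / (1882 × 159) = 154011 / 299238 = 0.51468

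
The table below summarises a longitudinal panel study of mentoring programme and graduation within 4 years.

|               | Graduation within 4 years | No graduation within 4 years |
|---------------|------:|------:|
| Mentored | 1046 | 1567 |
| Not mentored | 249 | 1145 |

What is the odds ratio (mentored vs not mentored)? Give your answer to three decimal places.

3.070

Cells: a = 1046, b = 1567, c = 249, d = 1145.
OR = (a·d)/(b·c) = (1046 × 1145) / (1567 × 249) = 1197670 / 390183 = 3.06951
The odds of graduation within 4 years are about 3.07 times as high in the mentored group.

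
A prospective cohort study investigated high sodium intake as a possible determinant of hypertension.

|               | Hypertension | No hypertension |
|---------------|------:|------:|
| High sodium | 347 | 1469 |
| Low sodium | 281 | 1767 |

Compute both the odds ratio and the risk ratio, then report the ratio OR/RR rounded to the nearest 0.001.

1.067

Cells: a = 347, b = 1469, c = 281, d = 1767.
OR = (347·1767)/(1469·281) = 613149/412789 = 1.48538
Risk in exposed = 347/1816 = 0.19108; risk in unexposed = 281/2048 = 0.13721; RR = 1.39263
OR/RR = 1.48538 / 1.39263 = 1.06660
The outcome is not rare, so the OR lies further from 1 than the RR.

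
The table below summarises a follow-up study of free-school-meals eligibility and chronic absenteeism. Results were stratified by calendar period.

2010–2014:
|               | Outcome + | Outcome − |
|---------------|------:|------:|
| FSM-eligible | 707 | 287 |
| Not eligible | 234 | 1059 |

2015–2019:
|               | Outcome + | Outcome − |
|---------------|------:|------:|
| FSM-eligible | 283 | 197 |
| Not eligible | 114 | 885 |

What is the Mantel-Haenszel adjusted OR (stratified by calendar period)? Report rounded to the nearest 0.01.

11.15

OR_MH = Σ(aᵢdᵢ/nᵢ) / Σ(bᵢcᵢ/nᵢ), where nᵢ is the stratum total.
Stratum 1 (2010–2014): n = 2287; a·d/n = 707·1059/2287 = 327.3778; b·c/n = 287·234/2287 = 29.3651
Stratum 2 (2015–2019): n = 1479; a·d/n = 283·885/1479 = 169.3408; b·c/n = 197·114/1479 = 15.1846
OR_MH = (327.3778 + 169.3408) / (29.3651 + 15.1846) = 496.7186 / 44.5497 = 11.14976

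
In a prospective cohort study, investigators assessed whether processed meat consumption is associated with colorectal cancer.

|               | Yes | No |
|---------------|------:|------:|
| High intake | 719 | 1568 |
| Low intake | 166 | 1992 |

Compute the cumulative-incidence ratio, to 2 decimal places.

4.09

Cells: a = 719, b = 1568, c = 166, d = 1992.
Risk in exposed = 719/2287 = 0.31439; risk in unexposed = 166/2158 = 0.07692.
RR = 0.31439 / 0.07692 = 4.08701
The risk among the exposed is 4.09 times that among the unexposed.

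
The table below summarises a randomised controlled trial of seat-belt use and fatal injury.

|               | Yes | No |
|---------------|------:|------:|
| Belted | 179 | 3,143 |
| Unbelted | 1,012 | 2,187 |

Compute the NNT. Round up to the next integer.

4

Risk in treated group = 179/3322 = 0.05388; risk in control = 1012/3199 = 0.31635.
Absolute risk reduction = 0.31635 − 0.05388 = 0.26247
NNT = 1 / ARR = 1 / 0.26247 = 3.810 → round up → 4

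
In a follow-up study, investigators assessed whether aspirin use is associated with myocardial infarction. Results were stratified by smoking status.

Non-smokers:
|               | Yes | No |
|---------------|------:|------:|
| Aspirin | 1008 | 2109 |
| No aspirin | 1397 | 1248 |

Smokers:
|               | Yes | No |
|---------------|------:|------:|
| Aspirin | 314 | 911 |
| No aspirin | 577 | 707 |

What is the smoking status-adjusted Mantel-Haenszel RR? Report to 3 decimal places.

0.601

RR_MH = Σ(aᵢ·n₀ᵢ/nᵢ) / Σ(cᵢ·n₁ᵢ/nᵢ), with n₁ᵢ = aᵢ+bᵢ (exposed), n₀ᵢ = cᵢ+dᵢ (unexposed), nᵢ = n₁ᵢ+n₀ᵢ.
Stratum 1 (Non-smokers): n₁ = 3117, n₀ = 2645, n = 5762; a·n₀/n = 1008·2645/5762 = 462.7143; c·n₁/n = 1397·3117/5762 = 755.7183
Stratum 2 (Smokers): n₁ = 1225, n₀ = 1284, n = 2509; a·n₀/n = 314·1284/2509 = 160.6919; c·n₁/n = 577·1225/2509 = 281.7158
RR_MH = (462.7143 + 160.6919) / (755.7183 + 281.7158) = 623.4062 / 1037.4342 = 0.60091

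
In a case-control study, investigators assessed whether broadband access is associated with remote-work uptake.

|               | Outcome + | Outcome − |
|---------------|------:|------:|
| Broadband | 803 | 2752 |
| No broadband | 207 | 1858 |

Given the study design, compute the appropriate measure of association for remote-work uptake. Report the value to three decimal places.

Cells: a = 803, b = 2752, c = 207, d = 1858.
This is a case-control study: participants were sampled on outcome status, so risks in the source population cannot be estimated directly — relative risk is not valid here. The odds ratio is the appropriate measure.
OR = (a·d)/(b·c) = (803 × 1858) / (2752 × 207) = 1491974 / 569664 = 2.61904

2.619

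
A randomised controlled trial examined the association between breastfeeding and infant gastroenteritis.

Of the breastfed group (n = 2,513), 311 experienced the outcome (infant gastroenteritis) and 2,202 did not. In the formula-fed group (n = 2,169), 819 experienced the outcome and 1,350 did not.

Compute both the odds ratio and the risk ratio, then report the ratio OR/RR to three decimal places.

From the description: a = 311, b = 2202, c = 819, d = 1350.
OR = (311·1350)/(2202·819) = 419850/1803438 = 0.23281
Risk in exposed = 311/2513 = 0.12376; risk in unexposed = 819/2169 = 0.37759; RR = 0.32775
OR/RR = 0.23281 / 0.32775 = 0.71031
The outcome is not rare, so the OR lies further from 1 than the RR.

0.710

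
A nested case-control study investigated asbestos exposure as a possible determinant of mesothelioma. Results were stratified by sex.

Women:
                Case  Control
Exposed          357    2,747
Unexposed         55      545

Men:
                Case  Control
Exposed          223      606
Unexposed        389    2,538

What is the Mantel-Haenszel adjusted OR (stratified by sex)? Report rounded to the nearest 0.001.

OR_MH = Σ(aᵢdᵢ/nᵢ) / Σ(bᵢcᵢ/nᵢ), where nᵢ is the stratum total.
Stratum 1 (Women): n = 3704; a·d/n = 357·545/3704 = 52.5283; b·c/n = 2747·55/3704 = 40.7897
Stratum 2 (Men): n = 3756; a·d/n = 223·2538/3756 = 150.6853; b·c/n = 606·389/3756 = 62.7620
OR_MH = (52.5283 + 150.6853) / (40.7897 + 62.7620) = 203.2137 / 103.5517 = 1.96244

1.962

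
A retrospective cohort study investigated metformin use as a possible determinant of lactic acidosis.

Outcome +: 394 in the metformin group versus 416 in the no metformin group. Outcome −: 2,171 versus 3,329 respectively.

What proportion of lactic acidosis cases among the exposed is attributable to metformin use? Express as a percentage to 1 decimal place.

From the description: a = 394, b = 2171, c = 416, d = 3329.
Risk in exposed = 394/2565 = 0.15361; risk in unexposed = 416/3745 = 0.11108.
RR = 0.15361/0.11108 = 1.38283
AR% = (RR − 1)/RR × 100 = (1.38283 − 1)/1.38283 × 100 = 27.6843%

27.7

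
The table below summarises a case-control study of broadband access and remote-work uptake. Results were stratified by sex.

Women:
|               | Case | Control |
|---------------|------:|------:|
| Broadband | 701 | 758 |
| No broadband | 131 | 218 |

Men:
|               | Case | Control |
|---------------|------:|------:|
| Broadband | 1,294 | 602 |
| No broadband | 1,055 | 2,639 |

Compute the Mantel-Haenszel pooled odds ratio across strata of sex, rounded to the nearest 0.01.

OR_MH = Σ(aᵢdᵢ/nᵢ) / Σ(bᵢcᵢ/nᵢ), where nᵢ is the stratum total.
Stratum 1 (Women): n = 1808; a·d/n = 701·218/1808 = 84.5232; b·c/n = 758·131/1808 = 54.9215
Stratum 2 (Men): n = 5590; a·d/n = 1294·2639/5590 = 610.8884; b·c/n = 602·1055/5590 = 113.6154
OR_MH = (84.5232 + 610.8884) / (54.9215 + 113.6154) = 695.4116 / 168.5368 = 4.12617

4.13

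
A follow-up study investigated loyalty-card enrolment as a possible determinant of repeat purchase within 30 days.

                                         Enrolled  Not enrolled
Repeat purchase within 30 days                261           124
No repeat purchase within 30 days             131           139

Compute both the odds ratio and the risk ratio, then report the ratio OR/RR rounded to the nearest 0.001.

1.582

Reading the table with exposure as columns: a = 261 (Enrolled, case), b = 131 (Enrolled, non-case), c = 124 (Not enrolled, case), d = 139.
OR = (261·139)/(131·124) = 36279/16244 = 2.23338
Risk in exposed = 261/392 = 0.66582; risk in unexposed = 124/263 = 0.47148; RR = 1.41217
OR/RR = 2.23338 / 1.41217 = 1.58152
The outcome is not rare, so the OR lies further from 1 than the RR.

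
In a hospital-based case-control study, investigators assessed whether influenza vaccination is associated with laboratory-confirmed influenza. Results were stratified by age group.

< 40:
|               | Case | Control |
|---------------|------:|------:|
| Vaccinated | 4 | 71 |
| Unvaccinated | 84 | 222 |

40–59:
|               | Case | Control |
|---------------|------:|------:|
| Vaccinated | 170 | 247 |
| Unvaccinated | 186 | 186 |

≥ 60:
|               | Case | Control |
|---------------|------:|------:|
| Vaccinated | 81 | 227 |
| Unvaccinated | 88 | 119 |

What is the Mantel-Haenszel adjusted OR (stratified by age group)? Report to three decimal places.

OR_MH = Σ(aᵢdᵢ/nᵢ) / Σ(bᵢcᵢ/nᵢ), where nᵢ is the stratum total.
Stratum 1 (< 40): n = 381; a·d/n = 4·222/381 = 2.3307; b·c/n = 71·84/381 = 15.6535
Stratum 2 (40–59): n = 789; a·d/n = 170·186/789 = 40.0760; b·c/n = 247·186/789 = 58.2281
Stratum 3 (≥ 60): n = 515; a·d/n = 81·119/515 = 18.7165; b·c/n = 227·88/515 = 38.7883
OR_MH = (2.3307 + 40.0760 + 18.7165) / (15.6535 + 58.2281 + 38.7883) = 61.1233 / 112.6700 = 0.54250

0.542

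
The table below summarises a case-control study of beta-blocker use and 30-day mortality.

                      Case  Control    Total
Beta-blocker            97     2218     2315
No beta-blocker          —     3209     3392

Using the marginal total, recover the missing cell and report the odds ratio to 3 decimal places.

0.767

The missing cell is in the unexposed row: 3392 − 3209 = 183.
So a = 97, b = 2218, c = 183, d = 3209.
OR = (a·d)/(b·c) = (97 × 3209) / (2218 × 183) = 311273 / 405894 = 0.76688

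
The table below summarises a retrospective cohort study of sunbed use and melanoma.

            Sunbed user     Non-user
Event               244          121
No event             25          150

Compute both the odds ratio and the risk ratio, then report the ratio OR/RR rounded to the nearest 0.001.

5.956

Reading the table with exposure as columns: a = 244 (Sunbed user, case), b = 25 (Sunbed user, non-case), c = 121 (Non-user, case), d = 150.
OR = (244·150)/(25·121) = 36600/3025 = 12.09917
Risk in exposed = 244/269 = 0.90706; risk in unexposed = 121/271 = 0.44649; RR = 2.03152
OR/RR = 12.09917 / 2.03152 = 5.95572
The outcome is not rare, so the OR lies further from 1 than the RR.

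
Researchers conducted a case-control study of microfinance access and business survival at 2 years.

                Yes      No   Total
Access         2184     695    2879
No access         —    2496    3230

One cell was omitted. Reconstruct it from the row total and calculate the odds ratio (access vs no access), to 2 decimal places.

The missing cell is in the unexposed row: 3230 − 2496 = 734.
So a = 2184, b = 695, c = 734, d = 2496.
OR = (a·d)/(b·c) = (2184 × 2496) / (695 × 734) = 5451264 / 510130 = 10.68603

10.69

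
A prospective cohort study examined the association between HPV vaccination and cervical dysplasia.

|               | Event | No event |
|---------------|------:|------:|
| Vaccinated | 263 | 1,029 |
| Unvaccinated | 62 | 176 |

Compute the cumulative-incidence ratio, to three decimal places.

Cells: a = 263, b = 1029, c = 62, d = 176.
Risk in exposed = 263/1292 = 0.20356; risk in unexposed = 62/238 = 0.26050.
RR = 0.20356 / 0.26050 = 0.78141
The risk is 22% lower among the exposed than among the unexposed.

0.781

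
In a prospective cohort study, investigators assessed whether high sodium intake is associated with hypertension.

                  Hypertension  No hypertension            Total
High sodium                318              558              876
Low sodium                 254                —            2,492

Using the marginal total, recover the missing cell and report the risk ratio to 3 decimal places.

The missing cell is in the unexposed row: 2492 − 254 = 2238.
So a = 318, b = 558, c = 254, d = 2238.
RR = [a/(a+b)] / [c/(c+d)] = (318/876) / (254/2492) = 0.36301/0.10193 = 3.56154

3.562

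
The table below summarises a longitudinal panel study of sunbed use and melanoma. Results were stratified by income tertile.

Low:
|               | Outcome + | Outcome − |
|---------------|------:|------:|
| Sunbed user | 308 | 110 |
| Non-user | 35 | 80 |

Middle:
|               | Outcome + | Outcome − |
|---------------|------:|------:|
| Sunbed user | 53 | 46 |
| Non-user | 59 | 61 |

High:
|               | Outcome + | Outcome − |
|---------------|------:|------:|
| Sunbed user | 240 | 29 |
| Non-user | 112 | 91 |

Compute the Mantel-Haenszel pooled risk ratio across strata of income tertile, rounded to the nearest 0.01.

RR_MH = Σ(aᵢ·n₀ᵢ/nᵢ) / Σ(cᵢ·n₁ᵢ/nᵢ), with n₁ᵢ = aᵢ+bᵢ (exposed), n₀ᵢ = cᵢ+dᵢ (unexposed), nᵢ = n₁ᵢ+n₀ᵢ.
Stratum 1 (Low): n₁ = 418, n₀ = 115, n = 533; a·n₀/n = 308·115/533 = 66.4540; c·n₁/n = 35·418/533 = 27.4484
Stratum 2 (Middle): n₁ = 99, n₀ = 120, n = 219; a·n₀/n = 53·120/219 = 29.0411; c·n₁/n = 59·99/219 = 26.6712
Stratum 3 (High): n₁ = 269, n₀ = 203, n = 472; a·n₀/n = 240·203/472 = 103.2203; c·n₁/n = 112·269/472 = 63.8305
RR_MH = (66.4540 + 29.0411 + 103.2203) / (27.4484 + 26.6712 + 63.8305) = 198.7155 / 117.9501 = 1.68474

1.68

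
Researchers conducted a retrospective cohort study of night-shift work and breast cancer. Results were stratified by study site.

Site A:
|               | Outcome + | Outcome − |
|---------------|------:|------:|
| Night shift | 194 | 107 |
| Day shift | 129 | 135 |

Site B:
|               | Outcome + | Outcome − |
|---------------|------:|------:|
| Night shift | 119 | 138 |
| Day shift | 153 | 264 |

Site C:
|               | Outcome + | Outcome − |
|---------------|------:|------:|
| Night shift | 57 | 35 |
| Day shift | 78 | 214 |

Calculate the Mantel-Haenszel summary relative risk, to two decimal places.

1.42

RR_MH = Σ(aᵢ·n₀ᵢ/nᵢ) / Σ(cᵢ·n₁ᵢ/nᵢ), with n₁ᵢ = aᵢ+bᵢ (exposed), n₀ᵢ = cᵢ+dᵢ (unexposed), nᵢ = n₁ᵢ+n₀ᵢ.
Stratum 1 (Site A): n₁ = 301, n₀ = 264, n = 565; a·n₀/n = 194·264/565 = 90.6478; c·n₁/n = 129·301/565 = 68.7239
Stratum 2 (Site B): n₁ = 257, n₀ = 417, n = 674; a·n₀/n = 119·417/674 = 73.6246; c·n₁/n = 153·257/674 = 58.3398
Stratum 3 (Site C): n₁ = 92, n₀ = 292, n = 384; a·n₀/n = 57·292/384 = 43.3438; c·n₁/n = 78·92/384 = 18.6875
RR_MH = (90.6478 + 73.6246 + 43.3438) / (68.7239 + 58.3398 + 18.6875) = 207.6162 / 145.7512 = 1.42446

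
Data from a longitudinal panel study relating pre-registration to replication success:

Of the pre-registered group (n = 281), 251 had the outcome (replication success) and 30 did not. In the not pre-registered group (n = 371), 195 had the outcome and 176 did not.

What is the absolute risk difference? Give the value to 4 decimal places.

From the description: a = 251, b = 30, c = 195, d = 176.
Risk in exposed = 251/281 = 0.893238; risk in unexposed = 195/371 = 0.525606.
Risk difference = 0.893238 − 0.525606 = 0.367632

0.3676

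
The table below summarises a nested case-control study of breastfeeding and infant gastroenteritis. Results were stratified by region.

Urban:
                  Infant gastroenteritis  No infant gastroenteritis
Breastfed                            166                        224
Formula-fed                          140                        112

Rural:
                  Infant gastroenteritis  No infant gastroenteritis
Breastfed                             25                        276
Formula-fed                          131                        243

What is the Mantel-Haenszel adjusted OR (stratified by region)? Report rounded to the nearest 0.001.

OR_MH = Σ(aᵢdᵢ/nᵢ) / Σ(bᵢcᵢ/nᵢ), where nᵢ is the stratum total.
Stratum 1 (Urban): n = 642; a·d/n = 166·112/642 = 28.9595; b·c/n = 224·140/642 = 48.8474
Stratum 2 (Rural): n = 675; a·d/n = 25·243/675 = 9.0000; b·c/n = 276·131/675 = 53.5644
OR_MH = (28.9595 + 9.0000) / (48.8474 + 53.5644) = 37.9595 / 102.4118 = 0.37066

0.371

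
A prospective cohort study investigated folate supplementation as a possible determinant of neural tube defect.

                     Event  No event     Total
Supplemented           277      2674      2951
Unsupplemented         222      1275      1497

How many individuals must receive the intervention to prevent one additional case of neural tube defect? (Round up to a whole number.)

19

Risk in treated group = 277/2951 = 0.09387; risk in control = 222/1497 = 0.14830.
Absolute risk reduction = 0.14830 − 0.09387 = 0.05443
NNT = 1 / ARR = 1 / 0.05443 = 18.372 → round up → 19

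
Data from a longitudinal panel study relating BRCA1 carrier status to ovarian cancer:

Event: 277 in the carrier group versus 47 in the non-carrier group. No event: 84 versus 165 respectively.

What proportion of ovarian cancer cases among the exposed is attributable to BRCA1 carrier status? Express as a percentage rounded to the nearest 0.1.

From the description: a = 277, b = 84, c = 47, d = 165.
Risk in exposed = 277/361 = 0.76731; risk in unexposed = 47/212 = 0.22170.
RR = 0.76731/0.22170 = 3.46107
AR% = (RR − 1)/RR × 100 = (3.46107 − 1)/3.46107 × 100 = 71.1072%

71.1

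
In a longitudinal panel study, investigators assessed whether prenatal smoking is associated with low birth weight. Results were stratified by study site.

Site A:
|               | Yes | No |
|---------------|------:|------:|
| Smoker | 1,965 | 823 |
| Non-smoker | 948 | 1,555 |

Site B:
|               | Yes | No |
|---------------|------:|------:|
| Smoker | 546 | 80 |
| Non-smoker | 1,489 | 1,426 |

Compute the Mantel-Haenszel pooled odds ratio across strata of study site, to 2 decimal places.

OR_MH = Σ(aᵢdᵢ/nᵢ) / Σ(bᵢcᵢ/nᵢ), where nᵢ is the stratum total.
Stratum 1 (Site A): n = 5291; a·d/n = 1965·1555/5291 = 577.5043; b·c/n = 823·948/5291 = 147.4587
Stratum 2 (Site B): n = 3541; a·d/n = 546·1426/3541 = 219.8803; b·c/n = 80·1489/3541 = 33.6402
OR_MH = (577.5043 + 219.8803) / (147.4587 + 33.6402) = 797.3845 / 181.0989 = 4.40303

4.40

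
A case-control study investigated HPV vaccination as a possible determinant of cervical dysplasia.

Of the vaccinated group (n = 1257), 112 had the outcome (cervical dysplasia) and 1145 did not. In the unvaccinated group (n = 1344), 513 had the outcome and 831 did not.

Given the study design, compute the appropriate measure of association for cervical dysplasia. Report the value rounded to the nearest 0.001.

From the description: a = 112, b = 1145, c = 513, d = 831.
This is a case-control study: participants were sampled on outcome status, so risks in the source population cannot be estimated directly — relative risk is not valid here. The odds ratio is the appropriate measure.
OR = (a·d)/(b·c) = (112 × 831) / (1145 × 513) = 93072 / 587385 = 0.15845

0.158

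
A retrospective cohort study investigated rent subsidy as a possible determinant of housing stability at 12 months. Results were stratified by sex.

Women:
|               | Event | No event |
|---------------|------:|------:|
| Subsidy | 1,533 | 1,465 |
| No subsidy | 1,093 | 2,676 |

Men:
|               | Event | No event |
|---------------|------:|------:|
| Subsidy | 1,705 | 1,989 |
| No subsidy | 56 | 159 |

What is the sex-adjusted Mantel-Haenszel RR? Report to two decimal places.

RR_MH = Σ(aᵢ·n₀ᵢ/nᵢ) / Σ(cᵢ·n₁ᵢ/nᵢ), with n₁ᵢ = aᵢ+bᵢ (exposed), n₀ᵢ = cᵢ+dᵢ (unexposed), nᵢ = n₁ᵢ+n₀ᵢ.
Stratum 1 (Women): n₁ = 2998, n₀ = 3769, n = 6767; a·n₀/n = 1533·3769/6767 = 853.8314; c·n₁/n = 1093·2998/6767 = 484.2344
Stratum 2 (Men): n₁ = 3694, n₀ = 215, n = 3909; a·n₀/n = 1705·215/3909 = 93.7772; c·n₁/n = 56·3694/3909 = 52.9199
RR_MH = (853.8314 + 93.7772) / (484.2344 + 52.9199) = 947.6086 / 537.1543 = 1.76413

1.76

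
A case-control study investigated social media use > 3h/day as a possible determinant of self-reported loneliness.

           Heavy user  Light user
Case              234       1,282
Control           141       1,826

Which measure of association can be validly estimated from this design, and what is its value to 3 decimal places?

Reading the table with exposure as columns: a = 234 (Heavy user, case), b = 141 (Heavy user, non-case), c = 1282 (Light user, case), d = 1826.
This is a case-control study: participants were sampled on outcome status, so risks in the source population cannot be estimated directly — relative risk is not valid here. The odds ratio is the appropriate measure.
OR = (a·d)/(b·c) = (234 × 1826) / (141 × 1282) = 427284 / 180762 = 2.36379

2.364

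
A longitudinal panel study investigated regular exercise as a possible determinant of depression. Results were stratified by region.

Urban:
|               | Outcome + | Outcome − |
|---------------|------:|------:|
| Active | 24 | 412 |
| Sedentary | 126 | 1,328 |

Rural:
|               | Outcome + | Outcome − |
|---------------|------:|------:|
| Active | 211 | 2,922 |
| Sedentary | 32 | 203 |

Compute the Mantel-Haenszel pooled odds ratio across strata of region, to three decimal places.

0.536

OR_MH = Σ(aᵢdᵢ/nᵢ) / Σ(bᵢcᵢ/nᵢ), where nᵢ is the stratum total.
Stratum 1 (Urban): n = 1890; a·d/n = 24·1328/1890 = 16.8635; b·c/n = 412·126/1890 = 27.4667
Stratum 2 (Rural): n = 3368; a·d/n = 211·203/3368 = 12.7176; b·c/n = 2922·32/3368 = 27.7625
OR_MH = (16.8635 + 12.7176) / (27.4667 + 27.7625) = 29.5811 / 55.2291 = 0.53561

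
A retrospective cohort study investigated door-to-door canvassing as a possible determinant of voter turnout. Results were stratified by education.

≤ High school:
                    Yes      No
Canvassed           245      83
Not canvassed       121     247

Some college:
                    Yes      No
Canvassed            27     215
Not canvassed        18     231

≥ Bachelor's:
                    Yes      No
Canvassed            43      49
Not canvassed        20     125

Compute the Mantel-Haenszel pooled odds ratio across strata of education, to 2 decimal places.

4.63

OR_MH = Σ(aᵢdᵢ/nᵢ) / Σ(bᵢcᵢ/nᵢ), where nᵢ is the stratum total.
Stratum 1 (≤ High school): n = 696; a·d/n = 245·247/696 = 86.9468; b·c/n = 83·121/696 = 14.4296
Stratum 2 (Some college): n = 491; a·d/n = 27·231/491 = 12.7026; b·c/n = 215·18/491 = 7.8819
Stratum 3 (≥ Bachelor's): n = 237; a·d/n = 43·125/237 = 22.6793; b·c/n = 49·20/237 = 4.1350
OR_MH = (86.9468 + 12.7026 + 22.6793) / (14.4296 + 7.8819 + 4.1350) = 122.3288 / 26.4465 = 4.62552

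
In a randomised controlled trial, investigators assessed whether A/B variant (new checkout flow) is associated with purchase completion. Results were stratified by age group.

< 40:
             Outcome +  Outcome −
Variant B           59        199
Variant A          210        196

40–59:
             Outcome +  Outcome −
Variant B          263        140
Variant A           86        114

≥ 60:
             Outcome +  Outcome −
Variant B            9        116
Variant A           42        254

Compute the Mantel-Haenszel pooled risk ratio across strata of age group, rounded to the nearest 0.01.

RR_MH = Σ(aᵢ·n₀ᵢ/nᵢ) / Σ(cᵢ·n₁ᵢ/nᵢ), with n₁ᵢ = aᵢ+bᵢ (exposed), n₀ᵢ = cᵢ+dᵢ (unexposed), nᵢ = n₁ᵢ+n₀ᵢ.
Stratum 1 (< 40): n₁ = 258, n₀ = 406, n = 664; a·n₀/n = 59·406/664 = 36.0753; c·n₁/n = 210·258/664 = 81.5964
Stratum 2 (40–59): n₁ = 403, n₀ = 200, n = 603; a·n₀/n = 263·200/603 = 87.2305; c·n₁/n = 86·403/603 = 57.4760
Stratum 3 (≥ 60): n₁ = 125, n₀ = 296, n = 421; a·n₀/n = 9·296/421 = 6.3278; c·n₁/n = 42·125/421 = 12.4703
RR_MH = (36.0753 + 87.2305 + 6.3278) / (81.5964 + 57.4760 + 12.4703) = 129.6336 / 151.5426 = 0.85543

0.86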